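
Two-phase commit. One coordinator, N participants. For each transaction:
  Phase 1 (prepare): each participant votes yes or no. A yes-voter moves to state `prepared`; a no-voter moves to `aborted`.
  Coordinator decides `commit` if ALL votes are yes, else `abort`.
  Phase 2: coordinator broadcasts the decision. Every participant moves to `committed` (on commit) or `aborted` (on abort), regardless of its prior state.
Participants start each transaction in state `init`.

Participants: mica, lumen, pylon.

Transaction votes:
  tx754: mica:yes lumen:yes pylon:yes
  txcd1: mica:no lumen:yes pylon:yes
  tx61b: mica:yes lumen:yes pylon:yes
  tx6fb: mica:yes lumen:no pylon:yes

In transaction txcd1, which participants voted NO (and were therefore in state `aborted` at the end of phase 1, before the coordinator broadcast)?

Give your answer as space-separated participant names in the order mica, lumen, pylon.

Answer: mica

Derivation:
Txn txcd1 phase 1: mica no -> aborted; lumen yes -> prepared; pylon yes -> prepared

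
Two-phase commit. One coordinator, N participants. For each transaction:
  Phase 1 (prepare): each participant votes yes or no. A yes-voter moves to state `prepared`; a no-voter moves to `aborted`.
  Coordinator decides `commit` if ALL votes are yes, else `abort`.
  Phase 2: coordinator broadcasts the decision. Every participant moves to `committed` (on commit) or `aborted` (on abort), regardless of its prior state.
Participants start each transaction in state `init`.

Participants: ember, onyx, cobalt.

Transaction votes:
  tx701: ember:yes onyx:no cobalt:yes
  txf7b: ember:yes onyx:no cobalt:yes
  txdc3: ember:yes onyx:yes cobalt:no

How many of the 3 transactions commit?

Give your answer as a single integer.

Answer: 0

Derivation:
tx701: no from onyx -> abort (commits=0)
txf7b: no from onyx -> abort (commits=0)
txdc3: no from cobalt -> abort (commits=0)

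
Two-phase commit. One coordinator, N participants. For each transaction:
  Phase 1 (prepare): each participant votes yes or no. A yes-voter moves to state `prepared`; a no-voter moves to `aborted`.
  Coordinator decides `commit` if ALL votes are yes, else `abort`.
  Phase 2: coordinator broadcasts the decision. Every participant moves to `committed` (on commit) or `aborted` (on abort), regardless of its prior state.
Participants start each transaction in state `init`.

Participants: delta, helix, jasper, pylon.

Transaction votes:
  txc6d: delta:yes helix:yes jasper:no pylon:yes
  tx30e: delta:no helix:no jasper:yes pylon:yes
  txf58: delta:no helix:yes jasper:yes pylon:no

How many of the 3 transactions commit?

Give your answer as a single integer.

Answer: 0

Derivation:
txc6d: no from jasper -> abort (commits=0)
tx30e: no from delta, helix -> abort (commits=0)
txf58: no from delta, pylon -> abort (commits=0)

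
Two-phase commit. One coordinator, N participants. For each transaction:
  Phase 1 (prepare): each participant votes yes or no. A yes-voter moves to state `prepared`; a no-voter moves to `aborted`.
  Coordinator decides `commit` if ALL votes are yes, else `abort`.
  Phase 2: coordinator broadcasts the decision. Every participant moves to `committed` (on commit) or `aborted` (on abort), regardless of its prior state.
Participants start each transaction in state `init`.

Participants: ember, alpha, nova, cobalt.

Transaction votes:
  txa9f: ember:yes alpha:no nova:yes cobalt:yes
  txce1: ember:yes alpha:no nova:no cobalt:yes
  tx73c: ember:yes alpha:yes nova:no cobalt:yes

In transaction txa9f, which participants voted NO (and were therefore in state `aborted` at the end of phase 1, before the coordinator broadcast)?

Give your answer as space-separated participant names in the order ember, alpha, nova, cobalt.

Txn txa9f phase 1: ember yes -> prepared; alpha no -> aborted; nova yes -> prepared; cobalt yes -> prepared

Answer: alpha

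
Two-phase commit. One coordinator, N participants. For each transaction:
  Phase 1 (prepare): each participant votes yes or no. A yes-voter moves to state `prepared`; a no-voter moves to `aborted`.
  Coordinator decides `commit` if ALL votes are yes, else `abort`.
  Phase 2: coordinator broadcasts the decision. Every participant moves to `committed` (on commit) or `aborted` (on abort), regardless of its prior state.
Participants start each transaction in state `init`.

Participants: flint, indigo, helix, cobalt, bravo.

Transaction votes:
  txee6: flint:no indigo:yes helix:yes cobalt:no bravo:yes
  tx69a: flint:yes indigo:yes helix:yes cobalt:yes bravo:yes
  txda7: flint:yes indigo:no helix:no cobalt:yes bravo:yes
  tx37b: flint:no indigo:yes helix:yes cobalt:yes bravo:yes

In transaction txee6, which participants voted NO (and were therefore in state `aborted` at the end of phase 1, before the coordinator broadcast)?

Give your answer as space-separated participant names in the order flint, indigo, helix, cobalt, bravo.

Txn txee6 phase 1: flint no -> aborted; indigo yes -> prepared; helix yes -> prepared; cobalt no -> aborted; bravo yes -> prepared

Answer: flint cobalt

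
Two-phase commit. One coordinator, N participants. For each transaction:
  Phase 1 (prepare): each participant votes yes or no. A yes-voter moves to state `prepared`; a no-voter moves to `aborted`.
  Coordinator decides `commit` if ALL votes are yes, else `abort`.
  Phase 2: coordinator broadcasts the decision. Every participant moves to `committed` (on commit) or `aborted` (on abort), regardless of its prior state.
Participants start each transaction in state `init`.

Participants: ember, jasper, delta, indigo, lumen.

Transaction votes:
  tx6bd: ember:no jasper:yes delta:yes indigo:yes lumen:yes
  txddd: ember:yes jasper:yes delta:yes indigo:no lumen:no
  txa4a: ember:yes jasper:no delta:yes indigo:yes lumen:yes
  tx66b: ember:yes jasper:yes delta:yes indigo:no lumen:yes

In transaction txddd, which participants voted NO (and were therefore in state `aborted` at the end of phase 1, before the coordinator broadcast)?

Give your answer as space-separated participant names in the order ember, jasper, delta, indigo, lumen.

Answer: indigo lumen

Derivation:
Txn txddd phase 1: ember yes -> prepared; jasper yes -> prepared; delta yes -> prepared; indigo no -> aborted; lumen no -> aborted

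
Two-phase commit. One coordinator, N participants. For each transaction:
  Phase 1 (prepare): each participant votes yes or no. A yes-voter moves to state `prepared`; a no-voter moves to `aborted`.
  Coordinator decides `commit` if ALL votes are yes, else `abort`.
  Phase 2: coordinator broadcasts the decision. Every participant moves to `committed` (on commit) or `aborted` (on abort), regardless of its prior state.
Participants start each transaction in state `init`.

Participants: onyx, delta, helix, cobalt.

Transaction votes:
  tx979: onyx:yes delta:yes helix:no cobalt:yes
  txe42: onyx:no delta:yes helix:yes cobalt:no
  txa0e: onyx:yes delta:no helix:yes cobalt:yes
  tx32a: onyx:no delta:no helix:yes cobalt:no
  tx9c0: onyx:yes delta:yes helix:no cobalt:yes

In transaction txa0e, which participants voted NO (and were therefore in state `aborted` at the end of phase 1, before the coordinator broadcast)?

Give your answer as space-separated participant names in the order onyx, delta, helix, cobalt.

Txn txa0e phase 1: onyx yes -> prepared; delta no -> aborted; helix yes -> prepared; cobalt yes -> prepared

Answer: delta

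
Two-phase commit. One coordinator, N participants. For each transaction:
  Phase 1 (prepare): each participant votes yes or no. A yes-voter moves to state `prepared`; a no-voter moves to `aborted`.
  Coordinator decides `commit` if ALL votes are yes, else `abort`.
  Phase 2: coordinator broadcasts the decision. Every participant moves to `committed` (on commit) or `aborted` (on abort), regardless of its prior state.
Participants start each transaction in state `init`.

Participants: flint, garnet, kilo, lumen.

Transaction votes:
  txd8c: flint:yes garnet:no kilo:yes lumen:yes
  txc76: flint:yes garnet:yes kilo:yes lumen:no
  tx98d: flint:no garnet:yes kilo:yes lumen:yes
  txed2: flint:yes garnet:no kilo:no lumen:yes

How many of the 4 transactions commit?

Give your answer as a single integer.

Answer: 0

Derivation:
txd8c: no from garnet -> abort (commits=0)
txc76: no from lumen -> abort (commits=0)
tx98d: no from flint -> abort (commits=0)
txed2: no from garnet, kilo -> abort (commits=0)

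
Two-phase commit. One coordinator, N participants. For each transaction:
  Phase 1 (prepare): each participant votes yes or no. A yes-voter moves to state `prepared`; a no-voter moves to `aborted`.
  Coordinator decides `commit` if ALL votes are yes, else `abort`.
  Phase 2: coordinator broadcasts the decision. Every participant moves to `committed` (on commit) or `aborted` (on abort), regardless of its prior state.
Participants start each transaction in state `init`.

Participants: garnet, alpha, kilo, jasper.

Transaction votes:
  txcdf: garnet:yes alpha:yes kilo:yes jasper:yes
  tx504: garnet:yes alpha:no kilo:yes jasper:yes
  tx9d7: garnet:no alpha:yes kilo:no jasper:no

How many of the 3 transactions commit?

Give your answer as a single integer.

Answer: 1

Derivation:
txcdf: all yes -> commit (commits=1)
tx504: no from alpha -> abort (commits=1)
tx9d7: no from garnet, kilo, jasper -> abort (commits=1)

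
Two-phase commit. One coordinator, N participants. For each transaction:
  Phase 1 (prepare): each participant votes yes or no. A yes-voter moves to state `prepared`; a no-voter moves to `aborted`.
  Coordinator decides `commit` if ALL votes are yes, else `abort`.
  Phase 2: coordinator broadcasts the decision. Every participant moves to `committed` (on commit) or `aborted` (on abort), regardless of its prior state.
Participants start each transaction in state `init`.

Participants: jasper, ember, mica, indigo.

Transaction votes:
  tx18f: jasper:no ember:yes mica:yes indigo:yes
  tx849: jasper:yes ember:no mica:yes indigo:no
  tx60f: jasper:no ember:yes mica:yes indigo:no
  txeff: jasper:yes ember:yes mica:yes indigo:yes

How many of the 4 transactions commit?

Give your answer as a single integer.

tx18f: no from jasper -> abort (commits=0)
tx849: no from ember, indigo -> abort (commits=0)
tx60f: no from jasper, indigo -> abort (commits=0)
txeff: all yes -> commit (commits=1)

Answer: 1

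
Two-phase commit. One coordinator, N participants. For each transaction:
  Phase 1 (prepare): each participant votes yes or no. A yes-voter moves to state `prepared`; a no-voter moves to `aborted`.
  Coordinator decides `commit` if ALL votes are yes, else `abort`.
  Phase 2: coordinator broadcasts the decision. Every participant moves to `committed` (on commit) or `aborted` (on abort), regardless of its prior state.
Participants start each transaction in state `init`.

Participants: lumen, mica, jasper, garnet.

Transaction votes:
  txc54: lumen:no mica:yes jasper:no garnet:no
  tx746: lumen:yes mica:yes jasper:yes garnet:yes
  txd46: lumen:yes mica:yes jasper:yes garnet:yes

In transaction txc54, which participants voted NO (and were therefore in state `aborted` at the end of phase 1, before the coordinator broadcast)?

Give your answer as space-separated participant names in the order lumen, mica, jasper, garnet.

Answer: lumen jasper garnet

Derivation:
Txn txc54 phase 1: lumen no -> aborted; mica yes -> prepared; jasper no -> aborted; garnet no -> aborted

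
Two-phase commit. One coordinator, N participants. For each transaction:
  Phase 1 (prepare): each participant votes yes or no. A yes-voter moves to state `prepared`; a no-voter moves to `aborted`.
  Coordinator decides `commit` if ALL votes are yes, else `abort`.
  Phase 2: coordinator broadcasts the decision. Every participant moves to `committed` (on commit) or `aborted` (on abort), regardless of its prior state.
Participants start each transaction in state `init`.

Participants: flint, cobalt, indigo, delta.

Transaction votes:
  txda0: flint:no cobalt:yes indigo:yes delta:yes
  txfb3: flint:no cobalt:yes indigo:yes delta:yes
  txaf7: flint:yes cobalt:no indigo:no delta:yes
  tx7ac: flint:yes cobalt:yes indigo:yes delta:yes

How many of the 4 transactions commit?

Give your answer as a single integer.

txda0: no from flint -> abort (commits=0)
txfb3: no from flint -> abort (commits=0)
txaf7: no from cobalt, indigo -> abort (commits=0)
tx7ac: all yes -> commit (commits=1)

Answer: 1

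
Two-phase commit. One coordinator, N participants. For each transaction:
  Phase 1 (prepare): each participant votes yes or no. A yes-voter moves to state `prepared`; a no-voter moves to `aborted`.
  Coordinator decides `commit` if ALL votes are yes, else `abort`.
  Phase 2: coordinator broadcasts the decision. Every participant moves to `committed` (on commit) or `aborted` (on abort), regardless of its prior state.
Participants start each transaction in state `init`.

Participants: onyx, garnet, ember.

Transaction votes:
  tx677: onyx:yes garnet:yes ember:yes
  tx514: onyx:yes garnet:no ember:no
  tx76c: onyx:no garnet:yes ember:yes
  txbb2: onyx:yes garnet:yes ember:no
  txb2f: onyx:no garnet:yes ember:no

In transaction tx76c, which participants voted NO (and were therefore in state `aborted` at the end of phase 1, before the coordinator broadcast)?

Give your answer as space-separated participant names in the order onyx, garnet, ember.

Answer: onyx

Derivation:
Txn tx76c phase 1: onyx no -> aborted; garnet yes -> prepared; ember yes -> prepared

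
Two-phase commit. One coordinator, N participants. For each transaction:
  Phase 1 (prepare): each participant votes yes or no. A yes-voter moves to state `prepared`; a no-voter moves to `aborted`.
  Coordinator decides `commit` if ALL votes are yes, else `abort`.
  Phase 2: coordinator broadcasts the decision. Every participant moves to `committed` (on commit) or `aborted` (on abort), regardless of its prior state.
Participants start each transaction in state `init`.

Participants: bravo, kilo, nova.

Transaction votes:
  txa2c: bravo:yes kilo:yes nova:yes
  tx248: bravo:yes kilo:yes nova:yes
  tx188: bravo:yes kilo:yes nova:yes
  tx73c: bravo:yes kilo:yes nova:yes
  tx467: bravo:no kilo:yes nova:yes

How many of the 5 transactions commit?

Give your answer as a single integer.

txa2c: all yes -> commit (commits=1)
tx248: all yes -> commit (commits=2)
tx188: all yes -> commit (commits=3)
tx73c: all yes -> commit (commits=4)
tx467: no from bravo -> abort (commits=4)

Answer: 4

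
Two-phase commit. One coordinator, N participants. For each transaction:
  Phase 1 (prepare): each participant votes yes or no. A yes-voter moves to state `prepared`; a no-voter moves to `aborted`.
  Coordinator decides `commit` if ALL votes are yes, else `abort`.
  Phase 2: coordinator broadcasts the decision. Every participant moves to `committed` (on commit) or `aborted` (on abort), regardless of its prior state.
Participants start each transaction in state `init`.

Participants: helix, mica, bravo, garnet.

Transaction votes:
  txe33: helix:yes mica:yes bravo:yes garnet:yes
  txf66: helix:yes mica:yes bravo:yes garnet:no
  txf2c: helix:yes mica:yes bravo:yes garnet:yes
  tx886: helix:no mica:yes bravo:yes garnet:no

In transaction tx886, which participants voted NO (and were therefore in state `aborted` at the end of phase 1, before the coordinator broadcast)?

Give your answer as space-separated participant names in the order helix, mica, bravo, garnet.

Txn tx886 phase 1: helix no -> aborted; mica yes -> prepared; bravo yes -> prepared; garnet no -> aborted

Answer: helix garnet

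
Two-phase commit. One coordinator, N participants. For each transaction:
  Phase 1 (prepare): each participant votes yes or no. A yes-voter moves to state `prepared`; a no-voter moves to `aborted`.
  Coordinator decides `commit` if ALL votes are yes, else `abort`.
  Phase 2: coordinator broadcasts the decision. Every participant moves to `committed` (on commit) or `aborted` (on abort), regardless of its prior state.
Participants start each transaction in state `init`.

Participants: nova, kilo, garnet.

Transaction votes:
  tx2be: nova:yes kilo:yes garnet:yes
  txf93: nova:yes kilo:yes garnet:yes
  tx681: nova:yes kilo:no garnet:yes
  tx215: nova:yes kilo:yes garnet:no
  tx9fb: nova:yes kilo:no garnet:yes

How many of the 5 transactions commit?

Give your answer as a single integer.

Answer: 2

Derivation:
tx2be: all yes -> commit (commits=1)
txf93: all yes -> commit (commits=2)
tx681: no from kilo -> abort (commits=2)
tx215: no from garnet -> abort (commits=2)
tx9fb: no from kilo -> abort (commits=2)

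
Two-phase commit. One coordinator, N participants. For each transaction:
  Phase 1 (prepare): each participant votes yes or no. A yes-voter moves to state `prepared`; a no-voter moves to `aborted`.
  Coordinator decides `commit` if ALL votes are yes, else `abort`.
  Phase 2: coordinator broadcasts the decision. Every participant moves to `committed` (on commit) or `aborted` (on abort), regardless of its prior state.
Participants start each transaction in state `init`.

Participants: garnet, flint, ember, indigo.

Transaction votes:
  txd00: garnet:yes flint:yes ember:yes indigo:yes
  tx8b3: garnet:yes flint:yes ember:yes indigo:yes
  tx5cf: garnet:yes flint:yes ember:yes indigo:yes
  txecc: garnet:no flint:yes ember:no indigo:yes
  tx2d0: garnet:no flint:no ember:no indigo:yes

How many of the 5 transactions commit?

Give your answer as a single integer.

txd00: all yes -> commit (commits=1)
tx8b3: all yes -> commit (commits=2)
tx5cf: all yes -> commit (commits=3)
txecc: no from garnet, ember -> abort (commits=3)
tx2d0: no from garnet, flint, ember -> abort (commits=3)

Answer: 3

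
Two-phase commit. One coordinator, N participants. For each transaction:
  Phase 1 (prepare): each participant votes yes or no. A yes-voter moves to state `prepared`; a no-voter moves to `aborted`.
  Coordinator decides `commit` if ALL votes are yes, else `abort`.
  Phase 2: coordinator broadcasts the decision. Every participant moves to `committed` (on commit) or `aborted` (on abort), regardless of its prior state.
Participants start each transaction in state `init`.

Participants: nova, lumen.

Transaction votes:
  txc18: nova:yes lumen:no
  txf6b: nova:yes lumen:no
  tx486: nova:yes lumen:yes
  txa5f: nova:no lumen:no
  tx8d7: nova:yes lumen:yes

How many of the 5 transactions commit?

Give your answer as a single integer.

txc18: no from lumen -> abort (commits=0)
txf6b: no from lumen -> abort (commits=0)
tx486: all yes -> commit (commits=1)
txa5f: no from nova, lumen -> abort (commits=1)
tx8d7: all yes -> commit (commits=2)

Answer: 2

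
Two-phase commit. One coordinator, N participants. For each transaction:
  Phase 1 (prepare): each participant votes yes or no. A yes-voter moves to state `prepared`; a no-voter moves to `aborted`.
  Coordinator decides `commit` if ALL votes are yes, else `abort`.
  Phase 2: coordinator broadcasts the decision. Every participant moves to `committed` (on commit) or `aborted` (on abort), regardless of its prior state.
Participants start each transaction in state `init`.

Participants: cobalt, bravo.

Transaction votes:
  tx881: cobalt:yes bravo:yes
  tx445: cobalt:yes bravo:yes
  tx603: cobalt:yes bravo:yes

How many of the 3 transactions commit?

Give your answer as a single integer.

Answer: 3

Derivation:
tx881: all yes -> commit (commits=1)
tx445: all yes -> commit (commits=2)
tx603: all yes -> commit (commits=3)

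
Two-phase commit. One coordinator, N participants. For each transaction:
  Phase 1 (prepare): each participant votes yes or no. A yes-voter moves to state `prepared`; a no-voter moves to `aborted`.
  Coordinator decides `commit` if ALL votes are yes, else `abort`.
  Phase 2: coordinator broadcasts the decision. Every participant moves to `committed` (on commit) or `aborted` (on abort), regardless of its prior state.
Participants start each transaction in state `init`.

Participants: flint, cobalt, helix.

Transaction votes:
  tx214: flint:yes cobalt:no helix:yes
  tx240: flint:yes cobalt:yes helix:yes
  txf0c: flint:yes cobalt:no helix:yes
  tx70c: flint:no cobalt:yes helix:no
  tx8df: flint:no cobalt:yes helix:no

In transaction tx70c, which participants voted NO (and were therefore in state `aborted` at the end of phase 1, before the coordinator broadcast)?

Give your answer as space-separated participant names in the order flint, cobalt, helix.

Txn tx70c phase 1: flint no -> aborted; cobalt yes -> prepared; helix no -> aborted

Answer: flint helix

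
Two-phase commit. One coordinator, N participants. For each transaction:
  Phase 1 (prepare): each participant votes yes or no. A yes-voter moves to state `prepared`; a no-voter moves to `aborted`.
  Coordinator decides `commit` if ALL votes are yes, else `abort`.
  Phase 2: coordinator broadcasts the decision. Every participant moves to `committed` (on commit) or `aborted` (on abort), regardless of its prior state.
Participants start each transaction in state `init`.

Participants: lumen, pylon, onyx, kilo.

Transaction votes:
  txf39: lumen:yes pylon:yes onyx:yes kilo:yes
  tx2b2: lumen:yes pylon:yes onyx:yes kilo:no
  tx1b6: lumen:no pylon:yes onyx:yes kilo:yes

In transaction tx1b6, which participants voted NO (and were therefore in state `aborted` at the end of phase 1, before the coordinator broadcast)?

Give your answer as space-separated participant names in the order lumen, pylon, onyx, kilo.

Answer: lumen

Derivation:
Txn tx1b6 phase 1: lumen no -> aborted; pylon yes -> prepared; onyx yes -> prepared; kilo yes -> prepared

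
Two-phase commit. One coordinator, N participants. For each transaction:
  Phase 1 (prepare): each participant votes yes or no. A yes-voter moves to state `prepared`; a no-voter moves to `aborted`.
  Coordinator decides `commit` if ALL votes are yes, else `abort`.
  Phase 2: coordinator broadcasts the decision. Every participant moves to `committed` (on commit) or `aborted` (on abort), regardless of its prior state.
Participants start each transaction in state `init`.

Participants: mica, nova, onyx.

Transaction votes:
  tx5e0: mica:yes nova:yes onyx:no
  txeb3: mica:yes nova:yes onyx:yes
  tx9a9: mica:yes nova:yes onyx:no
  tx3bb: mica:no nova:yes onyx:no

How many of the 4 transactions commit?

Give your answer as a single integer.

tx5e0: no from onyx -> abort (commits=0)
txeb3: all yes -> commit (commits=1)
tx9a9: no from onyx -> abort (commits=1)
tx3bb: no from mica, onyx -> abort (commits=1)

Answer: 1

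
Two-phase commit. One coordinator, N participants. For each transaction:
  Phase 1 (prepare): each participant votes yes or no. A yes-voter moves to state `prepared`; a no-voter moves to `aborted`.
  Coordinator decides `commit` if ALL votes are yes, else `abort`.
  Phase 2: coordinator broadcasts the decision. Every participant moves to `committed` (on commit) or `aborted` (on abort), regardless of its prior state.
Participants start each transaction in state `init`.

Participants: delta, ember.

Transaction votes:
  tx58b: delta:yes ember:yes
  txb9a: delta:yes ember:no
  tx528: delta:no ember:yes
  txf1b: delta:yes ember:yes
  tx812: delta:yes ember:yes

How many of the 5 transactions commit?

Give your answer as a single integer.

tx58b: all yes -> commit (commits=1)
txb9a: no from ember -> abort (commits=1)
tx528: no from delta -> abort (commits=1)
txf1b: all yes -> commit (commits=2)
tx812: all yes -> commit (commits=3)

Answer: 3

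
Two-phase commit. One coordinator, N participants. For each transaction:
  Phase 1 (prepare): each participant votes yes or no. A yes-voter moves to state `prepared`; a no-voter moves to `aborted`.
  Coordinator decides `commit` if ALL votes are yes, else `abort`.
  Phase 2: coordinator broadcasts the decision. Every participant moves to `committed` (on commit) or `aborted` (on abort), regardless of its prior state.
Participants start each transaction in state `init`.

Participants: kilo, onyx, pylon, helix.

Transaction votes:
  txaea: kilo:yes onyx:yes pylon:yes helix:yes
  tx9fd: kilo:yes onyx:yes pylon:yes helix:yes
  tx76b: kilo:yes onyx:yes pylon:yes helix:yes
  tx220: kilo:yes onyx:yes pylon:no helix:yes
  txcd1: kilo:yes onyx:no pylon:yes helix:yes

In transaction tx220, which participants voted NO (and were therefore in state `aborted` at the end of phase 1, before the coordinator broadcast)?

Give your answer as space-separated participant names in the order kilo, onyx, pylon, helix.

Answer: pylon

Derivation:
Txn tx220 phase 1: kilo yes -> prepared; onyx yes -> prepared; pylon no -> aborted; helix yes -> prepared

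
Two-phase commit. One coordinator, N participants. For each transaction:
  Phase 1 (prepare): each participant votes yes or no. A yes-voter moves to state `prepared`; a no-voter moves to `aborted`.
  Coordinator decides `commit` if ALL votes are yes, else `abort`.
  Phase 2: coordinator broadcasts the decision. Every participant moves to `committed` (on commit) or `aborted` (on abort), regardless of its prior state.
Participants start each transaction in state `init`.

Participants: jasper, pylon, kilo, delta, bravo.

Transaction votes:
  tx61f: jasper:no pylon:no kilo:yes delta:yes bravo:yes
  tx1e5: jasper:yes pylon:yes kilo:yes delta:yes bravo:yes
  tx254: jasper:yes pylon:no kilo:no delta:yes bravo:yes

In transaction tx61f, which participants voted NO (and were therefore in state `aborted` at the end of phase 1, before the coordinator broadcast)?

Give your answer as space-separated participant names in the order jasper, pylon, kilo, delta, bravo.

Txn tx61f phase 1: jasper no -> aborted; pylon no -> aborted; kilo yes -> prepared; delta yes -> prepared; bravo yes -> prepared

Answer: jasper pylon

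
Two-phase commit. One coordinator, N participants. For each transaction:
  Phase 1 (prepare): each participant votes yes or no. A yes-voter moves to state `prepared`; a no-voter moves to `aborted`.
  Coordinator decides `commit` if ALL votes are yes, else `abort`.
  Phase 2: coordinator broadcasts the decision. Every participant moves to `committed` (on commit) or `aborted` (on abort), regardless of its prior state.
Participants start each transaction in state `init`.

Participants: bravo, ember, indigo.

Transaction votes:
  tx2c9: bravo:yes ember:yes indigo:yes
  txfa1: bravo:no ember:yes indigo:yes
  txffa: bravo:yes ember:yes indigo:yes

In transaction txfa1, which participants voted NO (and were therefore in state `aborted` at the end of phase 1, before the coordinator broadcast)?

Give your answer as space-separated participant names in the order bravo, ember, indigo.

Txn txfa1 phase 1: bravo no -> aborted; ember yes -> prepared; indigo yes -> prepared

Answer: bravo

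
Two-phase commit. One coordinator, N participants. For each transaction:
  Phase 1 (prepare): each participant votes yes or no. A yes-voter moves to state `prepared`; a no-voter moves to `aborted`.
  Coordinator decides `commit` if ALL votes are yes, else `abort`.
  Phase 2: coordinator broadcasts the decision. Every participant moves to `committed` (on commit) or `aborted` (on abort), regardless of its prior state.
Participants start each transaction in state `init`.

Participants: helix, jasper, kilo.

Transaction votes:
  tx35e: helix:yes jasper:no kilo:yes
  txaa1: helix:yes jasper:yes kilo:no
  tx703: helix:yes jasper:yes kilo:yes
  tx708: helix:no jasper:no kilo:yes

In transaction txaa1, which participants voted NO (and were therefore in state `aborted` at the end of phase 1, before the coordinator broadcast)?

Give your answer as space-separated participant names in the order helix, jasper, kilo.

Answer: kilo

Derivation:
Txn txaa1 phase 1: helix yes -> prepared; jasper yes -> prepared; kilo no -> aborted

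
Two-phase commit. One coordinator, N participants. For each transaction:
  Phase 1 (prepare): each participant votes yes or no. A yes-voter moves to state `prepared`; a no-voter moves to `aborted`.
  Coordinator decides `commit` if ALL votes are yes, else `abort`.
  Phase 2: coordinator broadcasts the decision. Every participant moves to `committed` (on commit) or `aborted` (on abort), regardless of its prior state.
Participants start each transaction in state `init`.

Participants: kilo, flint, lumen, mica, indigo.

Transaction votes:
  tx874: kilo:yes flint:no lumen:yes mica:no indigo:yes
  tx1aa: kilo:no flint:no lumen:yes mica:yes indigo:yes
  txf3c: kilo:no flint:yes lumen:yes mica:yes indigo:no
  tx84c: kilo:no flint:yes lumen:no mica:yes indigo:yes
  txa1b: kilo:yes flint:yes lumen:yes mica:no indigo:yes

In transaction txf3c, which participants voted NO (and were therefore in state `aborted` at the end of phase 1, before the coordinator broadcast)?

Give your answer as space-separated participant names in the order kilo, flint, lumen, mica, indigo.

Txn txf3c phase 1: kilo no -> aborted; flint yes -> prepared; lumen yes -> prepared; mica yes -> prepared; indigo no -> aborted

Answer: kilo indigo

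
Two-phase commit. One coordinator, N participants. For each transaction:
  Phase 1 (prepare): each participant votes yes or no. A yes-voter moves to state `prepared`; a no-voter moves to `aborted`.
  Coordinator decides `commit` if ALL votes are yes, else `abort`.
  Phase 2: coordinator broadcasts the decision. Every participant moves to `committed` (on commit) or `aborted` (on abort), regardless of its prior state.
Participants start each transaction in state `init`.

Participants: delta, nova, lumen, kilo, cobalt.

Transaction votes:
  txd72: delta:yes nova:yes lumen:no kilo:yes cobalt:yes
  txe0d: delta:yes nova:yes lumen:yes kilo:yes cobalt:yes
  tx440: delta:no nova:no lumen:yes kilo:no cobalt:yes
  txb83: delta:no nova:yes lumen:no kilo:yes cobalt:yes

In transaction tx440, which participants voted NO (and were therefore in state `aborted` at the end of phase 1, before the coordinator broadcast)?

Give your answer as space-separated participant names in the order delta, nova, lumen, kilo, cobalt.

Txn tx440 phase 1: delta no -> aborted; nova no -> aborted; lumen yes -> prepared; kilo no -> aborted; cobalt yes -> prepared

Answer: delta nova kilo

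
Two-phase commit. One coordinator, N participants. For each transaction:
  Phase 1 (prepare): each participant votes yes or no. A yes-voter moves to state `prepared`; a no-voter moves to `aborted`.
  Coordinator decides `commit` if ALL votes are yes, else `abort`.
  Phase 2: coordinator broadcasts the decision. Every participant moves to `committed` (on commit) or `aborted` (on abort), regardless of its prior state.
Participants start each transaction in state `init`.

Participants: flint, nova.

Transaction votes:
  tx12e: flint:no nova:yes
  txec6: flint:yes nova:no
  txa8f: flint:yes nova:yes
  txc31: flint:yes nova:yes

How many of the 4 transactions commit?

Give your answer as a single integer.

Answer: 2

Derivation:
tx12e: no from flint -> abort (commits=0)
txec6: no from nova -> abort (commits=0)
txa8f: all yes -> commit (commits=1)
txc31: all yes -> commit (commits=2)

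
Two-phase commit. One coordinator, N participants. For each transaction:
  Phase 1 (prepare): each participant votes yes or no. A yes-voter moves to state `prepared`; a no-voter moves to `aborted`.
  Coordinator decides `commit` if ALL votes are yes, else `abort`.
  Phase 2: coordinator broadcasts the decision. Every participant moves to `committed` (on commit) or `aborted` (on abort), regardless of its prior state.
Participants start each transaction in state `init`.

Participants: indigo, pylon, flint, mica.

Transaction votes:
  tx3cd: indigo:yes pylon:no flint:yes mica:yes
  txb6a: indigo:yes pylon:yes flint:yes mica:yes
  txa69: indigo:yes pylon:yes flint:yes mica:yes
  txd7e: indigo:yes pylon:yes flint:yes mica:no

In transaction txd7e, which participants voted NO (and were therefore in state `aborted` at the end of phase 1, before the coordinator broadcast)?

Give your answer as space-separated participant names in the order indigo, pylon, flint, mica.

Txn txd7e phase 1: indigo yes -> prepared; pylon yes -> prepared; flint yes -> prepared; mica no -> aborted

Answer: mica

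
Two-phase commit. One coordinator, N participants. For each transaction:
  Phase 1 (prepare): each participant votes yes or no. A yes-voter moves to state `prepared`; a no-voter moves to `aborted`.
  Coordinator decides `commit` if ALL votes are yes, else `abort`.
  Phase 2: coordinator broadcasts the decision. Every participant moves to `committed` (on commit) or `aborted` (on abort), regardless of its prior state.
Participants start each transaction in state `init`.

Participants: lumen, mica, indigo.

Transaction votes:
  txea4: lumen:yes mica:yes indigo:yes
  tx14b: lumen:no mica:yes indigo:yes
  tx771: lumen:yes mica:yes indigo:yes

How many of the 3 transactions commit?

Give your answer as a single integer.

txea4: all yes -> commit (commits=1)
tx14b: no from lumen -> abort (commits=1)
tx771: all yes -> commit (commits=2)

Answer: 2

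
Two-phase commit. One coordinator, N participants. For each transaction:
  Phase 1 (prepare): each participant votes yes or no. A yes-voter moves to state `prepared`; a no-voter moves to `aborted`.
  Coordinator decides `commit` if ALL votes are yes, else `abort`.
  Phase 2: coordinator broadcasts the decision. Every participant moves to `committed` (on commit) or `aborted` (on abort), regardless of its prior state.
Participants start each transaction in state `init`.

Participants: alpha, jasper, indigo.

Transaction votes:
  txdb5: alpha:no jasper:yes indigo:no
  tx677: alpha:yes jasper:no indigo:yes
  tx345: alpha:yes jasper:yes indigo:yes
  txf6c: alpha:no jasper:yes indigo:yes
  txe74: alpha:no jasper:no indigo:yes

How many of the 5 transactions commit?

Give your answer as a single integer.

Answer: 1

Derivation:
txdb5: no from alpha, indigo -> abort (commits=0)
tx677: no from jasper -> abort (commits=0)
tx345: all yes -> commit (commits=1)
txf6c: no from alpha -> abort (commits=1)
txe74: no from alpha, jasper -> abort (commits=1)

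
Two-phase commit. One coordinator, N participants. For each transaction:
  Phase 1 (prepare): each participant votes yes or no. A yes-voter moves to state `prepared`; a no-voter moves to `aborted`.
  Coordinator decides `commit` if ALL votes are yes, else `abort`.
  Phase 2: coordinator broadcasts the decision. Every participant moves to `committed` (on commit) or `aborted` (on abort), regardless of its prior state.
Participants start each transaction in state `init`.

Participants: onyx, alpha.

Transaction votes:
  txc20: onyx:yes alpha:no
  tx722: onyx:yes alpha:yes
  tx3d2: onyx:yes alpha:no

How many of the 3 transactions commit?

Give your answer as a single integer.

txc20: no from alpha -> abort (commits=0)
tx722: all yes -> commit (commits=1)
tx3d2: no from alpha -> abort (commits=1)

Answer: 1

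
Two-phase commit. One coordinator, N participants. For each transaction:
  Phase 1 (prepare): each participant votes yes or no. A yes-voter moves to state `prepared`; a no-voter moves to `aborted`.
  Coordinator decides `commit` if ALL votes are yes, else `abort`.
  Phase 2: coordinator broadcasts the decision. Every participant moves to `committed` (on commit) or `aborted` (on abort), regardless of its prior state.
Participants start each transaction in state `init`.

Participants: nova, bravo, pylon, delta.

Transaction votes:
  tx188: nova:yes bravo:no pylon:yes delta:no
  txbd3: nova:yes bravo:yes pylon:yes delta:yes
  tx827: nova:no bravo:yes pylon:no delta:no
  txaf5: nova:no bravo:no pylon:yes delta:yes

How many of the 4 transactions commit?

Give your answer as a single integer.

tx188: no from bravo, delta -> abort (commits=0)
txbd3: all yes -> commit (commits=1)
tx827: no from nova, pylon, delta -> abort (commits=1)
txaf5: no from nova, bravo -> abort (commits=1)

Answer: 1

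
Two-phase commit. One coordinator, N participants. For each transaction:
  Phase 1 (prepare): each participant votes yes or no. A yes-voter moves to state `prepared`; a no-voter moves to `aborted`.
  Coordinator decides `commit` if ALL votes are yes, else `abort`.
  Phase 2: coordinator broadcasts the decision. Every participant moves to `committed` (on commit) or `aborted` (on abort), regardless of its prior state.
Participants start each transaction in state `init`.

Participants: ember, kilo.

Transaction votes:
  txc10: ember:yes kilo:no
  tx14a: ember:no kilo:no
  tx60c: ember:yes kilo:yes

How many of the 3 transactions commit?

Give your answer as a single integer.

txc10: no from kilo -> abort (commits=0)
tx14a: no from ember, kilo -> abort (commits=0)
tx60c: all yes -> commit (commits=1)

Answer: 1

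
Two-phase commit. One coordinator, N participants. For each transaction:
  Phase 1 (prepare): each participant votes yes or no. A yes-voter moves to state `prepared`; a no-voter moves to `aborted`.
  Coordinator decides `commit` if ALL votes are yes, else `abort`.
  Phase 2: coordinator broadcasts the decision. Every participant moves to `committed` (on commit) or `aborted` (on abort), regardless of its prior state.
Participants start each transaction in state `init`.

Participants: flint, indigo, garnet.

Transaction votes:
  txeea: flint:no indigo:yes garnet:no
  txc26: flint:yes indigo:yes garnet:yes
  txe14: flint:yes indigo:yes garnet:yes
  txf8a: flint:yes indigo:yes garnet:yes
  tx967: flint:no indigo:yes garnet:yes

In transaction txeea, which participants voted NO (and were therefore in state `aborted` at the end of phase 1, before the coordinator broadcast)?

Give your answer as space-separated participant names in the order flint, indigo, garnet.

Answer: flint garnet

Derivation:
Txn txeea phase 1: flint no -> aborted; indigo yes -> prepared; garnet no -> aborted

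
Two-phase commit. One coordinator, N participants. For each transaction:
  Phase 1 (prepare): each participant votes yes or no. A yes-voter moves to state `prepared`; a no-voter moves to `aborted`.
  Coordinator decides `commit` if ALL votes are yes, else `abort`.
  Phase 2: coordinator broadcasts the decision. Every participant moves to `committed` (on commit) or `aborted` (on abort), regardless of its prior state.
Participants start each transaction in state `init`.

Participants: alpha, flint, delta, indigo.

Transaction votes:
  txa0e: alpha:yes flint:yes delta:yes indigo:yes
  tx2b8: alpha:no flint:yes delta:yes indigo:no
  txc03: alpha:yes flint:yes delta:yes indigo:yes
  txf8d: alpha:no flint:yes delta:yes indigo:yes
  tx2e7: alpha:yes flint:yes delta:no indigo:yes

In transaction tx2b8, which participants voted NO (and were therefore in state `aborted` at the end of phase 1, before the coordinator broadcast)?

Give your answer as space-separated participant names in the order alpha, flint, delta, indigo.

Answer: alpha indigo

Derivation:
Txn tx2b8 phase 1: alpha no -> aborted; flint yes -> prepared; delta yes -> prepared; indigo no -> aborted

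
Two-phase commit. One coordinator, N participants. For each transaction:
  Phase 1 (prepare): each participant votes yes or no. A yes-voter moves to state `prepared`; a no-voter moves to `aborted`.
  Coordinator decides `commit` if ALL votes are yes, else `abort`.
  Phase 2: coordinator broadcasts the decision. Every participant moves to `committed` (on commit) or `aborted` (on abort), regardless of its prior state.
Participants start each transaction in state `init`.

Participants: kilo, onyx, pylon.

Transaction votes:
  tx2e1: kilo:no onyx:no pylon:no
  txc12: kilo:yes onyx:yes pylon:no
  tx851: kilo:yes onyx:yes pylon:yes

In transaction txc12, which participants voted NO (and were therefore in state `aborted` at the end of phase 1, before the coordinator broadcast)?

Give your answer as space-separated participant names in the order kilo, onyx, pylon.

Txn txc12 phase 1: kilo yes -> prepared; onyx yes -> prepared; pylon no -> aborted

Answer: pylon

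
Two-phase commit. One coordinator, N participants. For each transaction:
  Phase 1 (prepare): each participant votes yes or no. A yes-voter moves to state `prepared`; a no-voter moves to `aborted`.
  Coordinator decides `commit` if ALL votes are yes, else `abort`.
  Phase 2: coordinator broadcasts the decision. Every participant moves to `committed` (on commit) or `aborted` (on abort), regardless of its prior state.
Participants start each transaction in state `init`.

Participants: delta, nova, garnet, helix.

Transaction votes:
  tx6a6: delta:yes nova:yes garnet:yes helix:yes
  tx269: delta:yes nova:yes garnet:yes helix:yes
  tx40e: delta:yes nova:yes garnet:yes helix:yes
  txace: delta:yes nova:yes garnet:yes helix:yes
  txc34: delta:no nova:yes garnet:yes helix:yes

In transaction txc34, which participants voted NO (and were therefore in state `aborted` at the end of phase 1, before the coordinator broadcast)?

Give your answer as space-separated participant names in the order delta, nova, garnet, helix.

Answer: delta

Derivation:
Txn txc34 phase 1: delta no -> aborted; nova yes -> prepared; garnet yes -> prepared; helix yes -> prepared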